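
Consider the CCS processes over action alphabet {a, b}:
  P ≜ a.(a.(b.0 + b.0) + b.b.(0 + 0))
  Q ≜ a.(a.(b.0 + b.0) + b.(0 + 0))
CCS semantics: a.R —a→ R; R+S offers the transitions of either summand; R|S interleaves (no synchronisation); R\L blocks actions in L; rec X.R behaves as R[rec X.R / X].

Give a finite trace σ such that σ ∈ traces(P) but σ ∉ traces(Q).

abb

Reachable graph of P (6 states):
  s0 = a.(a.(b.0 + b.0) + b.b.(0 + 0)) | =a=> s1
  s1 = a.(b.0 + b.0) + b.b.(0 + 0) | =a=> s2, =b=> s3
  s2 = b.0 + b.0 | =b=> s4
  s3 = b.(0 + 0) | =b=> s5
  s4 = 0 | ∅
  s5 = 0 + 0 | ∅
Reachable graph of Q (5 states):
  t0 = a.(a.(b.0 + b.0) + b.(0 + 0)) | =a=> t1
  t1 = a.(b.0 + b.0) + b.(0 + 0) | =a=> t2, =b=> t3
  t2 = b.0 + b.0 | =b=> t4
  t3 = 0 + 0 | ∅
  t4 = 0 | ∅
Executing abb from P (initial set {s0}):
  after a @ step 1: {s1}
  after b @ step 2: {s3}
  after b @ step 3: {s5}
  — P admits the full trace.
Executing abb from Q (initial set {t0}):
  after a @ step 1: {t1}
  after b @ step 2: {t3}
  after b @ step 3: ∅  — Q cannot continue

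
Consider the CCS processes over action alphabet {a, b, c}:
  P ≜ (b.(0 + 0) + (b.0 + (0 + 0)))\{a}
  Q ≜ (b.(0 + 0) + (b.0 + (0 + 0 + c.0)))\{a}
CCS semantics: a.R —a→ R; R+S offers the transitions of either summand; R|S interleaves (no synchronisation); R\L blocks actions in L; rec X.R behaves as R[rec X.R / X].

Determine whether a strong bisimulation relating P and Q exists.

not bisimilar

Reachable graph of P (3 states):
  s0 = (b.(0 + 0) + (b.0 + (0 + 0)))\{a} has moves ··b··> s1, ··b··> s2
  s1 = (0 + 0)\{a} has moves ∅
  s2 = 0\{a} has moves ∅
Reachable graph of Q (3 states):
  t0 = (b.(0 + 0) + (b.0 + (0 + 0 + c.0)))\{a} has moves ··b··> t1, ··b··> t2, ··c··> t2
  t1 = (0 + 0)\{a} has moves ∅
  t2 = 0\{a} has moves ∅
Coarsest stable partition (strong bisimilarity classes):
  B0 = {s0}
  B1 = {s1, s2, t1, t2}
  B2 = {t0}
s0 ∈ B0, t0 ∈ B2 → different blocks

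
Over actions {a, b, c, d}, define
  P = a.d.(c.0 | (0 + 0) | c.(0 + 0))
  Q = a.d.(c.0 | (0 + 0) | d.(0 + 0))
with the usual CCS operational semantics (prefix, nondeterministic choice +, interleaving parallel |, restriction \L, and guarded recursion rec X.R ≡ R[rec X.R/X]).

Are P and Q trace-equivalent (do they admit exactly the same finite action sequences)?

LTS(P): 6 reachable states
  u0 = a.d.(c.0 | (0 + 0) | c.(0 + 0)) → =a=> u1
  u1 = d.(c.0 | (0 + 0) | c.(0 + 0)) → =d=> u2
  u2 = c.0 | (0 + 0) | c.(0 + 0) → =c=> u3, =c=> u4
  u3 = 0 | (0 + 0) | c.(0 + 0) → =c=> u5
  u4 = c.0 | (0 + 0) | (0 + 0) → =c=> u5
  u5 = 0 | (0 + 0) | (0 + 0) → ·
LTS(Q): 6 reachable states
  v0 = a.d.(c.0 | (0 + 0) | d.(0 + 0)) → =a=> v1
  v1 = d.(c.0 | (0 + 0) | d.(0 + 0)) → =d=> v2
  v2 = c.0 | (0 + 0) | d.(0 + 0) → =c=> v3, =d=> v4
  v3 = 0 | (0 + 0) | d.(0 + 0) → =d=> v5
  v4 = c.0 | (0 + 0) | (0 + 0) → =c=> v5
  v5 = 0 | (0 + 0) | (0 + 0) → ·
Executing adcc from P (initial set {u0}):
  step 1 (a): {u1}
  step 2 (d): {u2}
  step 3 (c): {u3, u4}
  step 4 (c): {u5}
  — P admits the full trace.
Executing adcc from Q (initial set {v0}):
  step 1 (a): {v1}
  step 2 (d): {v2}
  step 3 (c): {v3}
  step 4 (c): ∅ (Q stuck)

NO — witness ⟨adcc⟩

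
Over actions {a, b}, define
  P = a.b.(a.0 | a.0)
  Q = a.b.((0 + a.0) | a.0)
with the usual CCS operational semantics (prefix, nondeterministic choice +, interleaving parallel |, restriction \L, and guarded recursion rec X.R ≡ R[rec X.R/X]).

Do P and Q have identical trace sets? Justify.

traces(P) = traces(Q)

LTS(P): 6 reachable states
  s0 = a.b.(a.0 | a.0) | —a→ s1
  s1 = b.(a.0 | a.0) | —b→ s2
  s2 = a.0 | a.0 | —a→ s3, —a→ s4
  s3 = 0 | a.0 | —a→ s5
  s4 = a.0 | 0 | —a→ s5
  s5 = 0 | 0 | deadlocked
LTS(Q): 6 reachable states
  t0 = a.b.((0 + a.0) | a.0) | —a→ t1
  t1 = b.((0 + a.0) | a.0) | —b→ t2
  t2 = (0 + a.0) | a.0 | —a→ t3, —a→ t4
  t3 = (0 + a.0) | 0 | —a→ t5
  t4 = 0 | a.0 | —a→ t5
  t5 = 0 | 0 | deadlocked
Coarsest stable partition (strong bisimilarity classes):
  B0 = {s0, t0}
  B1 = {s1, t1}
  B2 = {s2, t2}
  B3 = {s3, s4, t3, t4}
  B4 = {s5, t5}
s0 ∈ B0, t0 ∈ B0 → same block
Bisimilar ⇒ trace-equivalent.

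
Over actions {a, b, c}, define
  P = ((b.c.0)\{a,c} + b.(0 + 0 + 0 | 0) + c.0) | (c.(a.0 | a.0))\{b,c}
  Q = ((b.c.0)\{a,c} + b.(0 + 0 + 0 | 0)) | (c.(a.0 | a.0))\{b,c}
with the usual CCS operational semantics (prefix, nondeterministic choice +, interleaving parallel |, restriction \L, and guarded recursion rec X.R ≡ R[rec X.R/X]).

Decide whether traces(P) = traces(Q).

NO — witness ⟨c⟩

Reachable graph of P (4 states):
  p0 = ((b.c.0)\{a,c} + b.(0 + 0 + 0 | 0) + c.0) | (c.(a.0 | a.0))\{b,c} → —b→ p1, —b→ p2, —c→ p3
  p1 = (0 + 0 + 0 | 0) | (c.(a.0 | a.0))\{b,c} → ∅
  p2 = (c.0)\{a,c} | (c.(a.0 | a.0))\{b,c} → ∅
  p3 = 0 | (c.(a.0 | a.0))\{b,c} → ∅
Reachable graph of Q (3 states):
  q0 = ((b.c.0)\{a,c} + b.(0 + 0 + 0 | 0)) | (c.(a.0 | a.0))\{b,c} → —b→ q1, —b→ q2
  q1 = (0 + 0 + 0 | 0) | (c.(a.0 | a.0))\{b,c} → ∅
  q2 = (c.0)\{a,c} | (c.(a.0 | a.0))\{b,c} → ∅
Trace ⟨c⟩ through P, begin at {p0}:
  [1] c ⇒ {p3}
  P completes σ.
Trace ⟨c⟩ through Q, begin at {q0}:
  [1] c ⇒ ∅  — Q cannot continue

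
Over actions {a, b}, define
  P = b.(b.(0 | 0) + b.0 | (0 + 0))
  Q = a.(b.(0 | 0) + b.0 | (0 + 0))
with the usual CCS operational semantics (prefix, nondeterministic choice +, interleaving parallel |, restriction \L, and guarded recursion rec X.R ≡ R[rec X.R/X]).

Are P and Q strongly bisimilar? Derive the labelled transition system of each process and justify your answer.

Reachable graph of P (4 states):
  m0 = b.(b.(0 | 0) + b.0 | (0 + 0)) ⊢ -b-> m1
  m1 = b.(0 | 0) + b.0 | (0 + 0) ⊢ -b-> m2, -b-> m3
  m2 = 0 | (0 + 0) ⊢ deadlocked
  m3 = 0 | 0 ⊢ deadlocked
Reachable graph of Q (4 states):
  n0 = a.(b.(0 | 0) + b.0 | (0 + 0)) ⊢ -a-> n1
  n1 = b.(0 | 0) + b.0 | (0 + 0) ⊢ -b-> n2, -b-> n3
  n2 = 0 | (0 + 0) ⊢ deadlocked
  n3 = 0 | 0 ⊢ deadlocked
Partition-refinement fixed point:
  B0 = {m0}
  B1 = {m1, n1}
  B2 = {m2, m3, n2, n3}
  B3 = {n0}
m0 ∈ B0, n0 ∈ B3 → different blocks

P ≁ Q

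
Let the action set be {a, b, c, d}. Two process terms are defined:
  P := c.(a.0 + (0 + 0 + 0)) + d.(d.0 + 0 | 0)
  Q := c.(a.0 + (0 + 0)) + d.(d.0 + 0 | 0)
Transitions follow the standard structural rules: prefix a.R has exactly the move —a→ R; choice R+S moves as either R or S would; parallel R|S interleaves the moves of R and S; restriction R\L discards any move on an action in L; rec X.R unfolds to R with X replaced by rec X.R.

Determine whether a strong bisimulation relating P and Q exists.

P's transition system — 4 states:
  s0 = c.(a.0 + (0 + 0 + 0)) + d.(d.0 + 0 | 0) :: =c=> s1, =d=> s2
  s1 = a.0 + (0 + 0 + 0) :: =a=> s3
  s2 = d.0 + 0 | 0 :: =d=> s3
  s3 = 0 :: (no moves)
Q's transition system — 4 states:
  t0 = c.(a.0 + (0 + 0)) + d.(d.0 + 0 | 0) :: =c=> t1, =d=> t2
  t1 = a.0 + (0 + 0) :: =a=> t3
  t2 = d.0 + 0 | 0 :: =d=> t3
  t3 = 0 :: (no moves)
Bisimilarity quotient blocks:
  B0 = {s0, t0}
  B1 = {s2, t2}
  B2 = {s3, t3}
  B3 = {s1, t1}
s0 ∈ B0, t0 ∈ B0 → same block

bisimilar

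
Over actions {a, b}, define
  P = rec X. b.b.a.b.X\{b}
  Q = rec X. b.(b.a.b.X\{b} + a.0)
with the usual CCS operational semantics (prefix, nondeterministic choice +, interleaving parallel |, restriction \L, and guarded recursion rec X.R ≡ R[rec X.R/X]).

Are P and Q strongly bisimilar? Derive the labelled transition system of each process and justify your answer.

NO

Reachable graph of P (5 states):
  m0 = rec X. b.b.a.b.X\{b} ⊢ =b=> m1
  m1 = b.a.b.(rec X. b.b.a.b.X\{b})\{b} ⊢ =b=> m2
  m2 = a.b.(rec X. b.b.a.b.X\{b})\{b} ⊢ =a=> m3
  m3 = b.(rec X. b.b.a.b.X\{b})\{b} ⊢ =b=> m4
  m4 = (rec X. b.b.a.b.X\{b})\{b} ⊢ stopped
Reachable graph of Q (6 states):
  n0 = rec X. b.(b.a.b.X\{b} + a.0) ⊢ =b=> n1
  n1 = b.a.b.(rec X. b.(b.a.b.X\{b} + a.0))\{b} + a.0 ⊢ =a=> n2, =b=> n3
  n2 = 0 ⊢ stopped
  n3 = a.b.(rec X. b.(b.a.b.X\{b} + a.0))\{b} ⊢ =a=> n4
  n4 = b.(rec X. b.(b.a.b.X\{b} + a.0))\{b} ⊢ =b=> n5
  n5 = (rec X. b.(b.a.b.X\{b} + a.0))\{b} ⊢ stopped
Coarsest stable partition (strong bisimilarity classes):
  B0 = {m0}
  B1 = {m1}
  B2 = {m2, n3}
  B3 = {m3, n4}
  B4 = {m4, n2, n5}
  B5 = {n0}
  B6 = {n1}
m0 ∈ B0, n0 ∈ B5 → different blocks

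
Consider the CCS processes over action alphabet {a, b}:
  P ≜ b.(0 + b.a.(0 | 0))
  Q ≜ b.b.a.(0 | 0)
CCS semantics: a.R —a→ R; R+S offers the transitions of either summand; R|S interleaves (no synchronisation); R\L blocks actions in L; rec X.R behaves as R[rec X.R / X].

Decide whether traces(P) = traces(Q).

LTS(P): 4 reachable states
  s0 = b.(0 + b.a.(0 | 0)) has moves -b-> s1
  s1 = 0 + b.a.(0 | 0) has moves -b-> s2
  s2 = a.(0 | 0) has moves -a-> s3
  s3 = 0 | 0 has moves stopped
LTS(Q): 4 reachable states
  t0 = b.b.a.(0 | 0) has moves -b-> t1
  t1 = b.a.(0 | 0) has moves -b-> t2
  t2 = a.(0 | 0) has moves -a-> t3
  t3 = 0 | 0 has moves stopped
Bisimilarity quotient blocks:
  B0 = {s0, t0}
  B1 = {s1, t1}
  B2 = {s2, t2}
  B3 = {s3, t3}
s0 ∈ B0, t0 ∈ B0 → same block
Bisimilar ⇒ trace-equivalent.

trace-equivalent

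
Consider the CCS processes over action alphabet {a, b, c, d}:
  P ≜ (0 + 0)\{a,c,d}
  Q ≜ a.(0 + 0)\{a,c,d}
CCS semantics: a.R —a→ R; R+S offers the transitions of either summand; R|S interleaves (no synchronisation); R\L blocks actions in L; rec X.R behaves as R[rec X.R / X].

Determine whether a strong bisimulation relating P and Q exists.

NO

P's transition system — 1 states:
  u0 = (0 + 0)\{a,c,d} ⊢ (no moves)
Q's transition system — 2 states:
  v0 = a.(0 + 0)\{a,c,d} ⊢ =a=> v1
  v1 = (0 + 0)\{a,c,d} ⊢ (no moves)
Bisimilarity quotient blocks:
  B0 = {u0, v1}
  B1 = {v0}
u0 ∈ B0, v0 ∈ B1 → different blocks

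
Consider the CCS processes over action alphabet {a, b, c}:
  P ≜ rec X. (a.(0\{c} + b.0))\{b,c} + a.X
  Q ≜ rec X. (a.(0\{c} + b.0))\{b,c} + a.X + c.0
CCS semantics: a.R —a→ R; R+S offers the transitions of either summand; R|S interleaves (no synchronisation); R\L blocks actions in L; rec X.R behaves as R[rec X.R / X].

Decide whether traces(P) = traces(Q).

LTS(P): 2 reachable states
  u0 = rec X. (a.(0\{c} + b.0))\{b,c} + a.X :: -a-> u0, -a-> u1
  u1 = (0\{c} + b.0)\{b,c} :: (no moves)
LTS(Q): 3 reachable states
  v0 = rec X. (a.(0\{c} + b.0))\{b,c} + a.X + c.0 :: -a-> v0, -a-> v1, -c-> v2
  v1 = (0\{c} + b.0)\{b,c} :: (no moves)
  v2 = 0 :: (no moves)
Trace ⟨c⟩ through Q, begin at {v0}:
  step 1 (c): {v2}
  — Q admits the full trace.
Trace ⟨c⟩ through P, begin at {u0}:
  step 1 (c): no successor for P

traces(P) ≠ traces(Q) — witness ⟨c⟩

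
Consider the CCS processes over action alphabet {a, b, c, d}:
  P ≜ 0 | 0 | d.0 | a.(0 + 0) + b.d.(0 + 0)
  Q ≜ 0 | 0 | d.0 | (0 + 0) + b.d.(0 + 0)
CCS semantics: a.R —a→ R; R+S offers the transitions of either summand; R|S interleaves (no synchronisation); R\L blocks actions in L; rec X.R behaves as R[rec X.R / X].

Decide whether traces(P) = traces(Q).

trace-distinct — witness ⟨a⟩

Reachable graph of P (6 states):
  p0 = 0 | 0 | d.0 | a.(0 + 0) + b.d.(0 + 0) ⊢ -a-> p1, -b-> p2, -d-> p3
  p1 = 0 | 0 | d.0 | (0 + 0) ⊢ -d-> p4
  p2 = d.(0 + 0) ⊢ -d-> p5
  p3 = 0 | 0 | 0 | a.(0 + 0) ⊢ -a-> p4
  p4 = 0 | 0 | 0 | (0 + 0) ⊢ deadlocked
  p5 = 0 + 0 ⊢ deadlocked
Reachable graph of Q (4 states):
  q0 = 0 | 0 | d.0 | (0 + 0) + b.d.(0 + 0) ⊢ -b-> q1, -d-> q2
  q1 = d.(0 + 0) ⊢ -d-> q3
  q2 = 0 | 0 | 0 | (0 + 0) ⊢ deadlocked
  q3 = 0 + 0 ⊢ deadlocked
Trace ⟨a⟩ through P, begin at {p0}:
  [1] a ⇒ {p1}
  ✓ P
Trace ⟨a⟩ through Q, begin at {q0}:
  [1] a ⇒ no successor for Q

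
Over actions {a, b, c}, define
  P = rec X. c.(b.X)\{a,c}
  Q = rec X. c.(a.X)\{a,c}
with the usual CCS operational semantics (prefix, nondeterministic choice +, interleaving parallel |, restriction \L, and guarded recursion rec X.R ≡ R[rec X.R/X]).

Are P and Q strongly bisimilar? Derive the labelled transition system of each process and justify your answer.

NO

P's transition system — 3 states:
  s0 = rec X. c.(b.X)\{a,c} | ··c··> s1
  s1 = (b.(rec X. c.(b.X)\{a,c}))\{a,c} | ··b··> s2
  s2 = (rec X. c.(b.X)\{a,c})\{a,c} | ·
Q's transition system — 2 states:
  t0 = rec X. c.(a.X)\{a,c} | ··c··> t1
  t1 = (a.(rec X. c.(a.X)\{a,c}))\{a,c} | ·
Coarsest stable partition (strong bisimilarity classes):
  B0 = {s0}
  B1 = {s1}
  B2 = {s2, t1}
  B3 = {t0}
s0 ∈ B0, t0 ∈ B3 → different blocks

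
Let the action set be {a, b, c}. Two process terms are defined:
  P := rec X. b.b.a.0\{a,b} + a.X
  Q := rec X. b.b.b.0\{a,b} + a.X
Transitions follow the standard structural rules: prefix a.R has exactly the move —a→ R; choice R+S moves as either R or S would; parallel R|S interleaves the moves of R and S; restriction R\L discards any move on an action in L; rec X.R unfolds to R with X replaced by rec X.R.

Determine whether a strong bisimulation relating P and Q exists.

NO

LTS(P): 4 reachable states
  s0 = rec X. b.b.a.0\{a,b} + a.X → --a--▸ s0, --b--▸ s1
  s1 = b.a.0\{a,b} → --b--▸ s2
  s2 = a.0\{a,b} → --a--▸ s3
  s3 = 0\{a,b} → stopped
LTS(Q): 4 reachable states
  t0 = rec X. b.b.b.0\{a,b} + a.X → --a--▸ t0, --b--▸ t1
  t1 = b.b.0\{a,b} → --b--▸ t2
  t2 = b.0\{a,b} → --b--▸ t3
  t3 = 0\{a,b} → stopped
Partition-refinement fixed point:
  B0 = {s0}
  B1 = {s1}
  B2 = {s2}
  B3 = {s3, t3}
  B4 = {t0}
  B5 = {t1}
  B6 = {t2}
s0 ∈ B0, t0 ∈ B4 → different blocks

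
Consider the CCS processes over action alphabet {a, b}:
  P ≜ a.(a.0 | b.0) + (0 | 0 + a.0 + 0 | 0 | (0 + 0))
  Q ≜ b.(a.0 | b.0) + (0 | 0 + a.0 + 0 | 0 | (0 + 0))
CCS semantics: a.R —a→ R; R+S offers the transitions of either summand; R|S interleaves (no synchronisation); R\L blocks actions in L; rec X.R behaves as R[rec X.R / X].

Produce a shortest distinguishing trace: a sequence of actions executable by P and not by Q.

aa

P's transition system — 6 states:
  p0 = a.(a.0 | b.0) + (0 | 0 + a.0 + 0 | 0 | (0 + 0)) has moves —a→ p1, —a→ p2
  p1 = 0 has moves stopped
  p2 = a.0 | b.0 has moves —a→ p3, —b→ p4
  p3 = 0 | b.0 has moves —b→ p5
  p4 = a.0 | 0 has moves —a→ p5
  p5 = 0 | 0 has moves stopped
Q's transition system — 6 states:
  q0 = b.(a.0 | b.0) + (0 | 0 + a.0 + 0 | 0 | (0 + 0)) has moves —a→ q1, —b→ q2
  q1 = 0 has moves stopped
  q2 = a.0 | b.0 has moves —a→ q3, —b→ q4
  q3 = 0 | b.0 has moves —b→ q5
  q4 = a.0 | 0 has moves —a→ q5
  q5 = 0 | 0 has moves stopped
Executing aa from P (initial set {p0}):
  step 1 (a): {p1, p2}
  step 2 (a): {p3}
  — P admits the full trace.
Executing aa from Q (initial set {q0}):
  step 1 (a): {q1}
  step 2 (a): no successor for Q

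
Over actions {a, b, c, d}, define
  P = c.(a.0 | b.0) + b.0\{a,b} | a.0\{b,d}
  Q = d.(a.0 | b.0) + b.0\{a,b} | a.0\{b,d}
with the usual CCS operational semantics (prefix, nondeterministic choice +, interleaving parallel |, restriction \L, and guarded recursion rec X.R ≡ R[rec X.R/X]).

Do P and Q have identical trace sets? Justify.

Reachable graph of P (8 states):
  m0 = c.(a.0 | b.0) + b.0\{a,b} | a.0\{b,d} :: —a→ m1, —b→ m2, —c→ m3
  m1 = b.0\{a,b} | 0\{b,d} :: —b→ m4
  m2 = 0\{a,b} | a.0\{b,d} :: —a→ m4
  m3 = a.0 | b.0 :: —a→ m5, —b→ m6
  m4 = 0\{a,b} | 0\{b,d} :: ∅
  m5 = 0 | b.0 :: —b→ m7
  m6 = a.0 | 0 :: —a→ m7
  m7 = 0 | 0 :: ∅
Reachable graph of Q (8 states):
  n0 = d.(a.0 | b.0) + b.0\{a,b} | a.0\{b,d} :: —a→ n1, —b→ n2, —d→ n3
  n1 = b.0\{a,b} | 0\{b,d} :: —b→ n4
  n2 = 0\{a,b} | a.0\{b,d} :: —a→ n4
  n3 = a.0 | b.0 :: —a→ n5, —b→ n6
  n4 = 0\{a,b} | 0\{b,d} :: ∅
  n5 = 0 | b.0 :: —b→ n7
  n6 = a.0 | 0 :: —a→ n7
  n7 = 0 | 0 :: ∅
Trace ⟨c⟩ through P, begin at {m0}:
  step 1 (c): {m3}
  — P admits the full trace.
Trace ⟨c⟩ through Q, begin at {n0}:
  step 1 (c): ∅ (Q stuck)

traces(P) ≠ traces(Q) — witness ⟨c⟩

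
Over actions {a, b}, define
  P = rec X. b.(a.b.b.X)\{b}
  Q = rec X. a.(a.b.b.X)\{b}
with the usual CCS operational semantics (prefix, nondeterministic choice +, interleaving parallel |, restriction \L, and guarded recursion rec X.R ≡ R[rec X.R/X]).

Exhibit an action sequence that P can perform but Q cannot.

Reachable graph of P (3 states):
  p0 = rec X. b.(a.b.b.X)\{b} has moves —b→ p1
  p1 = (a.b.b.(rec X. b.(a.b.b.X)\{b}))\{b} has moves —a→ p2
  p2 = (b.b.(rec X. b.(a.b.b.X)\{b}))\{b} has moves deadlocked
Reachable graph of Q (3 states):
  q0 = rec X. a.(a.b.b.X)\{b} has moves —a→ q1
  q1 = (a.b.b.(rec X. a.(a.b.b.X)\{b}))\{b} has moves —a→ q2
  q2 = (b.b.(rec X. a.(a.b.b.X)\{b}))\{b} has moves deadlocked
Run σ = ⟨b⟩ on P: start {p0}
  step 1 (b): {p1}
  — P admits the full trace.
Run σ = ⟨b⟩ on Q: start {q0}
  step 1 (b): ∅  — Q cannot continue

b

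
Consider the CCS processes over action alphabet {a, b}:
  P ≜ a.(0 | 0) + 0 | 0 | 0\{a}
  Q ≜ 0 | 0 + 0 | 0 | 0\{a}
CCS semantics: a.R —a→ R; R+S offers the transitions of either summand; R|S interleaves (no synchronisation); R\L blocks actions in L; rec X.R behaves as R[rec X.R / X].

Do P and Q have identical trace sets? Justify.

Reachable graph of P (2 states):
  p0 = a.(0 | 0) + 0 | 0 | 0\{a} :: ··a··> p1
  p1 = 0 | 0 :: deadlocked
Reachable graph of Q (1 states):
  q0 = 0 | 0 + 0 | 0 | 0\{a} :: deadlocked
Executing a from P (initial set {p0}):
  after a @ step 1: {p1}
  ✓ P
Executing a from Q (initial set {q0}):
  after a @ step 1: ∅  — Q cannot continue

NO — witness ⟨a⟩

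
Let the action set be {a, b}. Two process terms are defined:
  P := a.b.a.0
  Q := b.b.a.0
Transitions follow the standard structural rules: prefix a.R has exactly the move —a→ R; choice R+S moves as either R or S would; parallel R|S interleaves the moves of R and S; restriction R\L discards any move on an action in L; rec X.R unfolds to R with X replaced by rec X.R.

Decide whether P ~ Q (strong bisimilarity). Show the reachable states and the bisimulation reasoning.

P's transition system — 4 states:
  s0 = a.b.a.0 | --a--▸ s1
  s1 = b.a.0 | --b--▸ s2
  s2 = a.0 | --a--▸ s3
  s3 = 0 | (no moves)
Q's transition system — 4 states:
  t0 = b.b.a.0 | --b--▸ t1
  t1 = b.a.0 | --b--▸ t2
  t2 = a.0 | --a--▸ t3
  t3 = 0 | (no moves)
Bisimilarity quotient blocks:
  B0 = {s0}
  B1 = {s1, t1}
  B2 = {s2, t2}
  B3 = {s3, t3}
  B4 = {t0}
s0 ∈ B0, t0 ∈ B4 → different blocks

NO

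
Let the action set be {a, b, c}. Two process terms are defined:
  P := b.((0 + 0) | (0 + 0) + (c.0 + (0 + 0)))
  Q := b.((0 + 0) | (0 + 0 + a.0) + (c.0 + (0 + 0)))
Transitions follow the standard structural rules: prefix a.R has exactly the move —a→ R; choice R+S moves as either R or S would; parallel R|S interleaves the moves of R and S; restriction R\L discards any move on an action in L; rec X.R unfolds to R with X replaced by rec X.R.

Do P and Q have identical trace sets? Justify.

NO — witness ⟨ba⟩

P's transition system — 3 states:
  m0 = b.((0 + 0) | (0 + 0) + (c.0 + (0 + 0))) | ··b··> m1
  m1 = (0 + 0) | (0 + 0) + (c.0 + (0 + 0)) | ··c··> m2
  m2 = 0 | stopped
Q's transition system — 4 states:
  n0 = b.((0 + 0) | (0 + 0 + a.0) + (c.0 + (0 + 0))) | ··b··> n1
  n1 = (0 + 0) | (0 + 0 + a.0) + (c.0 + (0 + 0)) | ··a··> n2, ··c··> n3
  n2 = (0 + 0) | 0 | stopped
  n3 = 0 | stopped
Executing ba from Q (initial set {n0}):
  step 1 (b): {n1}
  step 2 (a): {n2}
  Q completes σ.
Executing ba from P (initial set {m0}):
  step 1 (b): {m1}
  step 2 (a): ∅ (P stuck)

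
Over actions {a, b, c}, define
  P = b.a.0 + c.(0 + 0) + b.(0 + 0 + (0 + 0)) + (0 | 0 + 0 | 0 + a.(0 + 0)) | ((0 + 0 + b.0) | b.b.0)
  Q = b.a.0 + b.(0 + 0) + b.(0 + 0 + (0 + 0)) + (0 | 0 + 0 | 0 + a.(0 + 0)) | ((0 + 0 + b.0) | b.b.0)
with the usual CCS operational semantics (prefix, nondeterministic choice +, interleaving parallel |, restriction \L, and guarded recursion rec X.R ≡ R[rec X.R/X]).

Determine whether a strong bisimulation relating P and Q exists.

LTS(P): 16 reachable states
  s0 = b.a.0 + c.(0 + 0) + b.(0 + 0 + (0 + 0)) + (0 | 0 + 0 | 0 + a.(0 + 0)) | ((0 + 0 + b.0) | b.b.0) ⊢ --a--▸ s1, --b--▸ s2, --b--▸ s3, --b--▸ s4, --b--▸ s5, --c--▸ s6
  s1 = (0 + 0) | ((0 + 0 + b.0) | b.b.0) ⊢ --b--▸ s7, --b--▸ s8
  s2 = (0 | 0 + 0 | 0 + a.(0 + 0)) | ((0 + 0 + b.0) | b.0) ⊢ --a--▸ s7, --b--▸ s10, --b--▸ s9
  s3 = (0 | 0 + 0 | 0 + a.(0 + 0)) | (0 | b.b.0) ⊢ --a--▸ s8, --b--▸ s10
  s4 = 0 + 0 + (0 + 0) ⊢ (no moves)
  s5 = a.0 ⊢ --a--▸ s11
  s6 = 0 + 0 ⊢ (no moves)
  s7 = (0 + 0) | ((0 + 0 + b.0) | b.0) ⊢ --b--▸ s12, --b--▸ s13
  s8 = (0 + 0) | (0 | b.b.0) ⊢ --b--▸ s13
  s9 = (0 | 0 + 0 | 0 + a.(0 + 0)) | ((0 + 0 + b.0) | 0) ⊢ --a--▸ s12, --b--▸ s14
  s10 = (0 | 0 + 0 | 0 + a.(0 + 0)) | (0 | b.0) ⊢ --a--▸ s13, --b--▸ s14
  s11 = 0 ⊢ (no moves)
  s12 = (0 + 0) | ((0 + 0 + b.0) | 0) ⊢ --b--▸ s15
  s13 = (0 + 0) | (0 | b.0) ⊢ --b--▸ s15
  s14 = (0 | 0 + 0 | 0 + a.(0 + 0)) | (0 | 0) ⊢ --a--▸ s15
  s15 = (0 + 0) | (0 | 0) ⊢ (no moves)
LTS(Q): 16 reachable states
  t0 = b.a.0 + b.(0 + 0) + b.(0 + 0 + (0 + 0)) + (0 | 0 + 0 | 0 + a.(0 + 0)) | ((0 + 0 + b.0) | b.b.0) ⊢ --a--▸ t1, --b--▸ t2, --b--▸ t3, --b--▸ t4, --b--▸ t5, --b--▸ t6
  t1 = (0 + 0) | ((0 + 0 + b.0) | b.b.0) ⊢ --b--▸ t7, --b--▸ t8
  t2 = (0 | 0 + 0 | 0 + a.(0 + 0)) | ((0 + 0 + b.0) | b.0) ⊢ --a--▸ t7, --b--▸ t10, --b--▸ t9
  t3 = (0 | 0 + 0 | 0 + a.(0 + 0)) | (0 | b.b.0) ⊢ --a--▸ t8, --b--▸ t10
  t4 = 0 + 0 ⊢ (no moves)
  t5 = 0 + 0 + (0 + 0) ⊢ (no moves)
  t6 = a.0 ⊢ --a--▸ t11
  t7 = (0 + 0) | ((0 + 0 + b.0) | b.0) ⊢ --b--▸ t12, --b--▸ t13
  t8 = (0 + 0) | (0 | b.b.0) ⊢ --b--▸ t13
  t9 = (0 | 0 + 0 | 0 + a.(0 + 0)) | ((0 + 0 + b.0) | 0) ⊢ --a--▸ t12, --b--▸ t14
  t10 = (0 | 0 + 0 | 0 + a.(0 + 0)) | (0 | b.0) ⊢ --a--▸ t13, --b--▸ t14
  t11 = 0 ⊢ (no moves)
  t12 = (0 + 0) | ((0 + 0 + b.0) | 0) ⊢ --b--▸ t15
  t13 = (0 + 0) | (0 | b.0) ⊢ --b--▸ t15
  t14 = (0 | 0 + 0 | 0 + a.(0 + 0)) | (0 | 0) ⊢ --a--▸ t15
  t15 = (0 + 0) | (0 | 0) ⊢ (no moves)
Bisimilarity quotient blocks:
  B0 = {s0}
  B1 = {s14, s5, t14, t6}
  B2 = {s11, s15, s4, s6, t11, t15, t4, t5}
  B3 = {s2, s3, t2, t3}
  B4 = {s10, s9, t10, t9}
  B5 = {s12, s13, t12, t13}
  B6 = {s7, s8, t7, t8}
  B7 = {s1, t1}
  B8 = {t0}
s0 ∈ B0, t0 ∈ B8 → different blocks

NO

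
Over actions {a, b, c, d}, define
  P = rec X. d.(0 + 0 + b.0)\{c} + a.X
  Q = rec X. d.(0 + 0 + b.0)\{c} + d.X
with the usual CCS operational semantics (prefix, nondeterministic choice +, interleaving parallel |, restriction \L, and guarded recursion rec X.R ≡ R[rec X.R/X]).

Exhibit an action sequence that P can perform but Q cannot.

a

Reachable graph of P (3 states):
  m0 = rec X. d.(0 + 0 + b.0)\{c} + a.X :: —a→ m0, —d→ m1
  m1 = (0 + 0 + b.0)\{c} :: —b→ m2
  m2 = 0\{c} :: deadlocked
Reachable graph of Q (3 states):
  n0 = rec X. d.(0 + 0 + b.0)\{c} + d.X :: —d→ n0, —d→ n1
  n1 = (0 + 0 + b.0)\{c} :: —b→ n2
  n2 = 0\{c} :: deadlocked
Trace ⟨a⟩ through P, begin at {m0}:
  step 1 (a): {m0}
  — P admits the full trace.
Trace ⟨a⟩ through Q, begin at {n0}:
  step 1 (a): ∅ (Q stuck)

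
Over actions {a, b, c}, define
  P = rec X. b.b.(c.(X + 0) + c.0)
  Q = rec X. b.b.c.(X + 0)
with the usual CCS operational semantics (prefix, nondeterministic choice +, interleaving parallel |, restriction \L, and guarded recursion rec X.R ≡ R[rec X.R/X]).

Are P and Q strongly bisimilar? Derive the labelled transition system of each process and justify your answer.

P's transition system — 5 states:
  m0 = rec X. b.b.(c.(X + 0) + c.0) → -b-> m1
  m1 = b.(c.((rec X. b.b.(c.(X + 0) + c.0)) + 0) + c.0) → -b-> m2
  m2 = c.((rec X. b.b.(c.(X + 0) + c.0)) + 0) + c.0 → -c-> m3, -c-> m4
  m3 = (rec X. b.b.(c.(X + 0) + c.0)) + 0 → -b-> m1
  m4 = 0 → (no moves)
Q's transition system — 4 states:
  n0 = rec X. b.b.c.(X + 0) → -b-> n1
  n1 = b.c.((rec X. b.b.c.(X + 0)) + 0) → -b-> n2
  n2 = c.((rec X. b.b.c.(X + 0)) + 0) → -c-> n3
  n3 = (rec X. b.b.c.(X + 0)) + 0 → -b-> n1
Coarsest stable partition (strong bisimilarity classes):
  B0 = {m0, m3}
  B1 = {m1}
  B2 = {m2}
  B3 = {m4}
  B4 = {n0, n3}
  B5 = {n1}
  B6 = {n2}
m0 ∈ B0, n0 ∈ B4 → different blocks

not bisimilar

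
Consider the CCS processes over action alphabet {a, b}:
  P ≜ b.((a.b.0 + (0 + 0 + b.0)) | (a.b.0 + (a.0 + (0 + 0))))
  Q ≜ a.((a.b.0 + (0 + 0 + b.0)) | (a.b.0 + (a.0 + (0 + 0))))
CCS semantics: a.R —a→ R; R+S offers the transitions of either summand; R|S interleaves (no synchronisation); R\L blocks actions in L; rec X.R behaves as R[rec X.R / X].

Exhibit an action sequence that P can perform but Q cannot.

Reachable graph of P (10 states):
  s0 = b.((a.b.0 + (0 + 0 + b.0)) | (a.b.0 + (a.0 + (0 + 0)))) → --b--▸ s1
  s1 = (a.b.0 + (0 + 0 + b.0)) | (a.b.0 + (a.0 + (0 + 0))) → --a--▸ s2, --a--▸ s3, --a--▸ s4, --b--▸ s5
  s2 = (a.b.0 + (0 + 0 + b.0)) | 0 → --a--▸ s6, --b--▸ s7
  s3 = (a.b.0 + (0 + 0 + b.0)) | b.0 → --a--▸ s8, --b--▸ s2, --b--▸ s9
  s4 = b.0 | (a.b.0 + (a.0 + (0 + 0))) → --a--▸ s6, --a--▸ s8, --b--▸ s5
  s5 = 0 | (a.b.0 + (a.0 + (0 + 0))) → --a--▸ s7, --a--▸ s9
  s6 = b.0 | 0 → --b--▸ s7
  s7 = 0 | 0 → ∅
  s8 = b.0 | b.0 → --b--▸ s6, --b--▸ s9
  s9 = 0 | b.0 → --b--▸ s7
Reachable graph of Q (10 states):
  t0 = a.((a.b.0 + (0 + 0 + b.0)) | (a.b.0 + (a.0 + (0 + 0)))) → --a--▸ t1
  t1 = (a.b.0 + (0 + 0 + b.0)) | (a.b.0 + (a.0 + (0 + 0))) → --a--▸ t2, --a--▸ t3, --a--▸ t4, --b--▸ t5
  t2 = (a.b.0 + (0 + 0 + b.0)) | 0 → --a--▸ t6, --b--▸ t7
  t3 = (a.b.0 + (0 + 0 + b.0)) | b.0 → --a--▸ t8, --b--▸ t2, --b--▸ t9
  t4 = b.0 | (a.b.0 + (a.0 + (0 + 0))) → --a--▸ t6, --a--▸ t8, --b--▸ t5
  t5 = 0 | (a.b.0 + (a.0 + (0 + 0))) → --a--▸ t7, --a--▸ t9
  t6 = b.0 | 0 → --b--▸ t7
  t7 = 0 | 0 → ∅
  t8 = b.0 | b.0 → --b--▸ t6, --b--▸ t9
  t9 = 0 | b.0 → --b--▸ t7
Trace ⟨b⟩ through P, begin at {s0}:
  after b @ step 1: {s1}
  — P admits the full trace.
Trace ⟨b⟩ through Q, begin at {t0}:
  after b @ step 1: no successor for Q

b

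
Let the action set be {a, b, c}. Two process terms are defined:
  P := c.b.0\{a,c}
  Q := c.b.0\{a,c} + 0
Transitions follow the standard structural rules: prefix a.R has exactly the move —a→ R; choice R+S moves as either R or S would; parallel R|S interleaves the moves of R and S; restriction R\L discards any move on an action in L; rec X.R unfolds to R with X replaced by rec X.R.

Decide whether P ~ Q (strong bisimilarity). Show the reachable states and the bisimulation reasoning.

YES

Reachable graph of P (3 states):
  p0 = c.b.0\{a,c} has moves =c=> p1
  p1 = b.0\{a,c} has moves =b=> p2
  p2 = 0\{a,c} has moves (no moves)
Reachable graph of Q (3 states):
  q0 = c.b.0\{a,c} + 0 has moves =c=> q1
  q1 = b.0\{a,c} has moves =b=> q2
  q2 = 0\{a,c} has moves (no moves)
Coarsest stable partition (strong bisimilarity classes):
  B0 = {p0, q0}
  B1 = {p1, q1}
  B2 = {p2, q2}
p0 ∈ B0, q0 ∈ B0 → same block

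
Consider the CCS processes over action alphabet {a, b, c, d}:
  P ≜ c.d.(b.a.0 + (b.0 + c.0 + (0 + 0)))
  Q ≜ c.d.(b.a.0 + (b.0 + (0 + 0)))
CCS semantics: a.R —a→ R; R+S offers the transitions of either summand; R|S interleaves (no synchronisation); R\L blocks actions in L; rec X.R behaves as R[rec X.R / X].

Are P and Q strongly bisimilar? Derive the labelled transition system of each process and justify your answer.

P ≁ Q

P's transition system — 5 states:
  m0 = c.d.(b.a.0 + (b.0 + c.0 + (0 + 0))) has moves --c--▸ m1
  m1 = d.(b.a.0 + (b.0 + c.0 + (0 + 0))) has moves --d--▸ m2
  m2 = b.a.0 + (b.0 + c.0 + (0 + 0)) has moves --b--▸ m3, --b--▸ m4, --c--▸ m3
  m3 = 0 has moves (no moves)
  m4 = a.0 has moves --a--▸ m3
Q's transition system — 5 states:
  n0 = c.d.(b.a.0 + (b.0 + (0 + 0))) has moves --c--▸ n1
  n1 = d.(b.a.0 + (b.0 + (0 + 0))) has moves --d--▸ n2
  n2 = b.a.0 + (b.0 + (0 + 0)) has moves --b--▸ n3, --b--▸ n4
  n3 = 0 has moves (no moves)
  n4 = a.0 has moves --a--▸ n3
Partition-refinement fixed point:
  B0 = {m0}
  B1 = {m1}
  B2 = {m2}
  B3 = {m4, n4}
  B4 = {m3, n3}
  B5 = {n0}
  B6 = {n1}
  B7 = {n2}
m0 ∈ B0, n0 ∈ B5 → different blocks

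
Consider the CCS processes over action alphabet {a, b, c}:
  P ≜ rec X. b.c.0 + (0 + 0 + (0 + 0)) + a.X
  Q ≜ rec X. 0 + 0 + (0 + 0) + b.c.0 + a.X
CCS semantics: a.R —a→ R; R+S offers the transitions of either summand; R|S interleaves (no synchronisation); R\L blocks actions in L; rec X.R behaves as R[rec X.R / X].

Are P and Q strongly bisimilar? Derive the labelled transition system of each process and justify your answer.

YES

LTS(P): 3 reachable states
  p0 = rec X. b.c.0 + (0 + 0 + (0 + 0)) + a.X ⊢ --a--▸ p0, --b--▸ p1
  p1 = c.0 ⊢ --c--▸ p2
  p2 = 0 ⊢ ∅
LTS(Q): 3 reachable states
  q0 = rec X. 0 + 0 + (0 + 0) + b.c.0 + a.X ⊢ --a--▸ q0, --b--▸ q1
  q1 = c.0 ⊢ --c--▸ q2
  q2 = 0 ⊢ ∅
Bisimilarity quotient blocks:
  B0 = {p0, q0}
  B1 = {p1, q1}
  B2 = {p2, q2}
p0 ∈ B0, q0 ∈ B0 → same block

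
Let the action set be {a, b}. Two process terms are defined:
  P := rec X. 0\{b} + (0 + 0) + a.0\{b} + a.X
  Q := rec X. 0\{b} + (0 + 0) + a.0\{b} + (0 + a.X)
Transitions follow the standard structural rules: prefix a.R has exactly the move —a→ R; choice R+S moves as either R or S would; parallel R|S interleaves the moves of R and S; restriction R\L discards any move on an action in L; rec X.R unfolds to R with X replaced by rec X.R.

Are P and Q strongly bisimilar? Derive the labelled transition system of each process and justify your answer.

P's transition system — 2 states:
  u0 = rec X. 0\{b} + (0 + 0) + a.0\{b} + a.X | ··a··> u0, ··a··> u1
  u1 = 0\{b} | (no moves)
Q's transition system — 2 states:
  v0 = rec X. 0\{b} + (0 + 0) + a.0\{b} + (0 + a.X) | ··a··> v0, ··a··> v1
  v1 = 0\{b} | (no moves)
Bisimilarity quotient blocks:
  B0 = {u0, v0}
  B1 = {u1, v1}
u0 ∈ B0, v0 ∈ B0 → same block

bisimilar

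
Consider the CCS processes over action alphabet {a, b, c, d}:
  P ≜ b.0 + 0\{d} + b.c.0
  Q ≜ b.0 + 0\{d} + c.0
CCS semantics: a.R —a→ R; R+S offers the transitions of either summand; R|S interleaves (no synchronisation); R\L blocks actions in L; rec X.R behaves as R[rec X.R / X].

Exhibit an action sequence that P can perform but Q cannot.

bc

LTS(P): 3 reachable states
  s0 = b.0 + 0\{d} + b.c.0 has moves --b--▸ s1, --b--▸ s2
  s1 = 0 has moves ∅
  s2 = c.0 has moves --c--▸ s1
LTS(Q): 2 reachable states
  t0 = b.0 + 0\{d} + c.0 has moves --b--▸ t1, --c--▸ t1
  t1 = 0 has moves ∅
Trace ⟨bc⟩ through P, begin at {s0}:
  after b @ step 1: {s1, s2}
  after c @ step 2: {s1}
  P completes σ.
Trace ⟨bc⟩ through Q, begin at {t0}:
  after b @ step 1: {t1}
  after c @ step 2: ∅ (Q stuck)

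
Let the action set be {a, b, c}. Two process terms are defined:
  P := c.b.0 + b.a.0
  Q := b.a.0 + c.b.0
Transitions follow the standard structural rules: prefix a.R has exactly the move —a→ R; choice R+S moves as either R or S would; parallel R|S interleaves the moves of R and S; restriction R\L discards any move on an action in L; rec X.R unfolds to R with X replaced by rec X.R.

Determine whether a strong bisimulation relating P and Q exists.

bisimilar

P's transition system — 4 states:
  m0 = c.b.0 + b.a.0 | --b--▸ m1, --c--▸ m2
  m1 = a.0 | --a--▸ m3
  m2 = b.0 | --b--▸ m3
  m3 = 0 | stopped
Q's transition system — 4 states:
  n0 = b.a.0 + c.b.0 | --b--▸ n1, --c--▸ n2
  n1 = a.0 | --a--▸ n3
  n2 = b.0 | --b--▸ n3
  n3 = 0 | stopped
Bisimilarity quotient blocks:
  B0 = {m0, n0}
  B1 = {m1, n1}
  B2 = {m3, n3}
  B3 = {m2, n2}
m0 ∈ B0, n0 ∈ B0 → same block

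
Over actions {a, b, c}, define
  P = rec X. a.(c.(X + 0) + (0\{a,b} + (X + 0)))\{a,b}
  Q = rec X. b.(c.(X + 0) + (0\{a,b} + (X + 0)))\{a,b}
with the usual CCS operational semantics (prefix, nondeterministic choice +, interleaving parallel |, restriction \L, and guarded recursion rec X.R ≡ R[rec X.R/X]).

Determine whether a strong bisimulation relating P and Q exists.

Reachable graph of P (3 states):
  m0 = rec X. a.(c.(X + 0) + (0\{a,b} + (X + 0)))\{a,b} ⊢ --a--▸ m1
  m1 = (c.((rec X. a.(c.(X + 0) + (0\{a,b} + (X + 0)))\{a,b}) + 0) + (0\{a,b} + ((rec X. a.(c.(X + 0) + (0\{a,b} + (X + 0)))\{a,b}) + 0)))\{a,b} ⊢ --c--▸ m2
  m2 = ((rec X. a.(c.(X + 0) + (0\{a,b} + (X + 0)))\{a,b}) + 0)\{a,b} ⊢ stopped
Reachable graph of Q (3 states):
  n0 = rec X. b.(c.(X + 0) + (0\{a,b} + (X + 0)))\{a,b} ⊢ --b--▸ n1
  n1 = (c.((rec X. b.(c.(X + 0) + (0\{a,b} + (X + 0)))\{a,b}) + 0) + (0\{a,b} + ((rec X. b.(c.(X + 0) + (0\{a,b} + (X + 0)))\{a,b}) + 0)))\{a,b} ⊢ --c--▸ n2
  n2 = ((rec X. b.(c.(X + 0) + (0\{a,b} + (X + 0)))\{a,b}) + 0)\{a,b} ⊢ stopped
Coarsest stable partition (strong bisimilarity classes):
  B0 = {m0}
  B1 = {m1, n1}
  B2 = {m2, n2}
  B3 = {n0}
m0 ∈ B0, n0 ∈ B3 → different blocks

P ≁ Q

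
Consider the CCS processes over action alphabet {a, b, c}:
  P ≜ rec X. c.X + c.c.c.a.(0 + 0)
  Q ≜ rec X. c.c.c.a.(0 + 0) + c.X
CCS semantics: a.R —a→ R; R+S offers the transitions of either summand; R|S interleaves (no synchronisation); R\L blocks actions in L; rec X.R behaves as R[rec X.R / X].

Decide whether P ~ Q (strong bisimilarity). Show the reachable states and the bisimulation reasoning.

P ~ Q

LTS(P): 5 reachable states
  p0 = rec X. c.X + c.c.c.a.(0 + 0) ⊢ —c→ p0, —c→ p1
  p1 = c.c.a.(0 + 0) ⊢ —c→ p2
  p2 = c.a.(0 + 0) ⊢ —c→ p3
  p3 = a.(0 + 0) ⊢ —a→ p4
  p4 = 0 + 0 ⊢ stopped
LTS(Q): 5 reachable states
  q0 = rec X. c.c.c.a.(0 + 0) + c.X ⊢ —c→ q0, —c→ q1
  q1 = c.c.a.(0 + 0) ⊢ —c→ q2
  q2 = c.a.(0 + 0) ⊢ —c→ q3
  q3 = a.(0 + 0) ⊢ —a→ q4
  q4 = 0 + 0 ⊢ stopped
Coarsest stable partition (strong bisimilarity classes):
  B0 = {p0, q0}
  B1 = {p1, q1}
  B2 = {p2, q2}
  B3 = {p3, q3}
  B4 = {p4, q4}
p0 ∈ B0, q0 ∈ B0 → same block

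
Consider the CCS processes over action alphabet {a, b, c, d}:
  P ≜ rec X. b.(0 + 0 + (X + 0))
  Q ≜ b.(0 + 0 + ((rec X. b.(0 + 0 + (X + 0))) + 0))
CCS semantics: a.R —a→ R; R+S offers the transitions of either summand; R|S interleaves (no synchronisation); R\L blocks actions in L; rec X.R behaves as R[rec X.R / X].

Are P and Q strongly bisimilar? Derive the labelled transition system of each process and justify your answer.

P ~ Q

P's transition system — 2 states:
  s0 = rec X. b.(0 + 0 + (X + 0)) | --b--▸ s1
  s1 = 0 + 0 + ((rec X. b.(0 + 0 + (X + 0))) + 0) | --b--▸ s1
Q's transition system — 2 states:
  t0 = b.(0 + 0 + ((rec X. b.(0 + 0 + (X + 0))) + 0)) | --b--▸ t1
  t1 = 0 + 0 + ((rec X. b.(0 + 0 + (X + 0))) + 0) | --b--▸ t1
Coarsest stable partition (strong bisimilarity classes):
  B0 = {s0, s1, t0, t1}
s0 ∈ B0, t0 ∈ B0 → same block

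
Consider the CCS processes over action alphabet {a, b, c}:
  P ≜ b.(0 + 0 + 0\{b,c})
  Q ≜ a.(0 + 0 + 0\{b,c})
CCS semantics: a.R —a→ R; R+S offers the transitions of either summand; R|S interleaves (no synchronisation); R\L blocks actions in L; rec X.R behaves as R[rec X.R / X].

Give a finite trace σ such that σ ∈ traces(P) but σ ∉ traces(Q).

P's transition system — 2 states:
  p0 = b.(0 + 0 + 0\{b,c}) :: -b-> p1
  p1 = 0 + 0 + 0\{b,c} :: ∅
Q's transition system — 2 states:
  q0 = a.(0 + 0 + 0\{b,c}) :: -a-> q1
  q1 = 0 + 0 + 0\{b,c} :: ∅
Executing b from P (initial set {p0}):
  [1] b ⇒ {p1}
  ✓ P
Executing b from Q (initial set {q0}):
  [1] b ⇒ no successor for Q

b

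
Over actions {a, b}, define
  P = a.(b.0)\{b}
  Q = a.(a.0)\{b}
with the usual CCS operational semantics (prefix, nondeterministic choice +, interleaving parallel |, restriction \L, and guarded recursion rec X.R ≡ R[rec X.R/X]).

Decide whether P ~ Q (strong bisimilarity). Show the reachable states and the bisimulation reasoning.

P's transition system — 2 states:
  p0 = a.(b.0)\{b} ⊢ =a=> p1
  p1 = (b.0)\{b} ⊢ ∅
Q's transition system — 3 states:
  q0 = a.(a.0)\{b} ⊢ =a=> q1
  q1 = (a.0)\{b} ⊢ =a=> q2
  q2 = 0\{b} ⊢ ∅
Partition-refinement fixed point:
  B0 = {p0, q1}
  B1 = {p1, q2}
  B2 = {q0}
p0 ∈ B0, q0 ∈ B2 → different blocks

P ≁ Q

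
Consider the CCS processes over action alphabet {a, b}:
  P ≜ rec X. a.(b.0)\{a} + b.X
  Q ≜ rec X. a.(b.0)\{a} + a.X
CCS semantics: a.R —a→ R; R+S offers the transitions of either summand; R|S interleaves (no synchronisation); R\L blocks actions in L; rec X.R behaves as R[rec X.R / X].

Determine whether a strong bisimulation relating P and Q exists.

LTS(P): 3 reachable states
  m0 = rec X. a.(b.0)\{a} + b.X ⊢ =a=> m1, =b=> m0
  m1 = (b.0)\{a} ⊢ =b=> m2
  m2 = 0\{a} ⊢ stopped
LTS(Q): 3 reachable states
  n0 = rec X. a.(b.0)\{a} + a.X ⊢ =a=> n0, =a=> n1
  n1 = (b.0)\{a} ⊢ =b=> n2
  n2 = 0\{a} ⊢ stopped
Coarsest stable partition (strong bisimilarity classes):
  B0 = {m0}
  B1 = {m1, n1}
  B2 = {m2, n2}
  B3 = {n0}
m0 ∈ B0, n0 ∈ B3 → different blocks

not bisimilar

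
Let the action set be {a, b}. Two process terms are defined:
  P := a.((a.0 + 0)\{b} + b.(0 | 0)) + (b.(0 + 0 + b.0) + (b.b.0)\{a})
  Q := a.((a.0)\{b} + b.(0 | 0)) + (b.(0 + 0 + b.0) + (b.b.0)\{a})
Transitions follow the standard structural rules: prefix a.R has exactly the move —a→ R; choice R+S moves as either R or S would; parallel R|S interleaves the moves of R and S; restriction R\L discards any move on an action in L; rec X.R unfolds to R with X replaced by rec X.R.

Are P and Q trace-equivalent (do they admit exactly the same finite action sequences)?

YES

Reachable graph of P (8 states):
  u0 = a.((a.0 + 0)\{b} + b.(0 | 0)) + (b.(0 + 0 + b.0) + (b.b.0)\{a}) | ··a··> u1, ··b··> u2, ··b··> u3
  u1 = (a.0 + 0)\{b} + b.(0 | 0) | ··a··> u4, ··b··> u5
  u2 = (b.0)\{a} | ··b··> u6
  u3 = 0 + 0 + b.0 | ··b··> u7
  u4 = 0\{b} | ∅
  u5 = 0 | 0 | ∅
  u6 = 0\{a} | ∅
  u7 = 0 | ∅
Reachable graph of Q (8 states):
  v0 = a.((a.0)\{b} + b.(0 | 0)) + (b.(0 + 0 + b.0) + (b.b.0)\{a}) | ··a··> v1, ··b··> v2, ··b··> v3
  v1 = (a.0)\{b} + b.(0 | 0) | ··a··> v4, ··b··> v5
  v2 = (b.0)\{a} | ··b··> v6
  v3 = 0 + 0 + b.0 | ··b··> v7
  v4 = 0\{b} | ∅
  v5 = 0 | 0 | ∅
  v6 = 0\{a} | ∅
  v7 = 0 | ∅
Bisimilarity quotient blocks:
  B0 = {u0, v0}
  B1 = {u1, v1}
  B2 = {u4, u5, u6, u7, v4, v5, v6, v7}
  B3 = {u2, u3, v2, v3}
u0 ∈ B0, v0 ∈ B0 → same block
Bisimilar ⇒ trace-equivalent.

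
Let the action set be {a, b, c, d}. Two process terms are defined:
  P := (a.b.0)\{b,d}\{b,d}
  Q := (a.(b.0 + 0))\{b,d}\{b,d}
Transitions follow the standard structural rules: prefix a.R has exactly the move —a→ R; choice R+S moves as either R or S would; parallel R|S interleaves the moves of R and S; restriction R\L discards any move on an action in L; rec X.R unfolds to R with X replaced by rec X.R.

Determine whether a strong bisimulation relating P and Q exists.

bisimilar

Reachable graph of P (2 states):
  s0 = (a.b.0)\{b,d}\{b,d} ⊢ --a--▸ s1
  s1 = (b.0)\{b,d}\{b,d} ⊢ ∅
Reachable graph of Q (2 states):
  t0 = (a.(b.0 + 0))\{b,d}\{b,d} ⊢ --a--▸ t1
  t1 = (b.0 + 0)\{b,d}\{b,d} ⊢ ∅
Coarsest stable partition (strong bisimilarity classes):
  B0 = {s0, t0}
  B1 = {s1, t1}
s0 ∈ B0, t0 ∈ B0 → same block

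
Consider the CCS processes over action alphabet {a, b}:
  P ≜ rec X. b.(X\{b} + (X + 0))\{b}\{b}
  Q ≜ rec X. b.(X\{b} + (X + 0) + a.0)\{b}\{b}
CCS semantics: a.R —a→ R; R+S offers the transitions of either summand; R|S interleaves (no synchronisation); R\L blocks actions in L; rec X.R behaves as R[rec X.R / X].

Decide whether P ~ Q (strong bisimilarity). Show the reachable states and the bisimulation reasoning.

NO

LTS(P): 2 reachable states
  u0 = rec X. b.(X\{b} + (X + 0))\{b}\{b} | =b=> u1
  u1 = ((rec X. b.(X\{b} + (X + 0))\{b}\{b})\{b} + ((rec X. b.(X\{b} + (X + 0))\{b}\{b}) + 0))\{b}\{b} | ∅
LTS(Q): 3 reachable states
  v0 = rec X. b.(X\{b} + (X + 0) + a.0)\{b}\{b} | =b=> v1
  v1 = ((rec X. b.(X\{b} + (X + 0) + a.0)\{b}\{b})\{b} + ((rec X. b.(X\{b} + (X + 0) + a.0)\{b}\{b}) + 0) + a.0)\{b}\{b} | =a=> v2
  v2 = 0\{b}\{b} | ∅
Partition-refinement fixed point:
  B0 = {u0}
  B1 = {u1, v2}
  B2 = {v0}
  B3 = {v1}
u0 ∈ B0, v0 ∈ B2 → different blocks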